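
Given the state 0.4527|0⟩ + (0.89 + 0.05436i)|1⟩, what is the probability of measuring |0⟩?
0.2049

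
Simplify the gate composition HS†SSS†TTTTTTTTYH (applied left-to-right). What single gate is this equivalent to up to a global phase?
Y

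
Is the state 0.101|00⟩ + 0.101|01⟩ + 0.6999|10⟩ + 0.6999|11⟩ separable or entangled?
Separable

Writing the state as a|00⟩ + b|01⟩ + c|10⟩ + d|11⟩, it is a product state iff ad − bc = 0.
Here (a, b, c, d) = (0.101, 0.101, 0.6999, 0.6999): ad − bc = (0.101)(0.6999) − (0.101)(0.6999) = 0, so the state is separable.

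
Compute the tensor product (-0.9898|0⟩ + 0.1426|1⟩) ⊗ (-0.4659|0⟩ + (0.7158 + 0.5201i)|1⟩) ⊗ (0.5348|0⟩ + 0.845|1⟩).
0.2466|000⟩ + 0.3897|001⟩ + (-0.3789 - 0.2753i)|010⟩ + (-0.5987 - 0.435i)|011⟩ - 0.03553|100⟩ - 0.05614|101⟩ + (0.05459 + 0.03966i)|110⟩ + (0.08625 + 0.06267i)|111⟩

amp(|b₁b₂…⟩) = product of the factor amplitudes for bits b₁, b₂, …; only kets whose every factor amplitude is nonzero survive.
|000⟩: (-0.9898)(-0.4659)(0.5348) = 0.2466
|001⟩: (-0.9898)(-0.4659)(0.845) = 0.3897
|010⟩: (-0.9898)(0.7158 + 0.5201i)(0.5348) = (-0.3789 - 0.2753i)
|011⟩: (-0.9898)(0.7158 + 0.5201i)(0.845) = (-0.5987 - 0.435i)
|100⟩: (0.1426)(-0.4659)(0.5348) = -0.03553
|101⟩: (0.1426)(-0.4659)(0.845) = -0.05614
|110⟩: (0.1426)(0.7158 + 0.5201i)(0.5348) = (0.05459 + 0.03966i)
|111⟩: (0.1426)(0.7158 + 0.5201i)(0.845) = (0.08625 + 0.06267i)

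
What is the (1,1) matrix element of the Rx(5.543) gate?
-0.9323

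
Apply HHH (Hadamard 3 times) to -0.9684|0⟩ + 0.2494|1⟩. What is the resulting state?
-0.5084|0⟩ - 0.8611|1⟩

H² = I, so H^3 = H: a single Hadamard. With (a, b) = (-0.9684, 0.2494), H gives ((a + b)/√2, (a − b)/√2) = (-0.5084, -0.8611).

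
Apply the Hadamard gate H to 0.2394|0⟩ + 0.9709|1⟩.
0.8558|0⟩ - 0.5172|1⟩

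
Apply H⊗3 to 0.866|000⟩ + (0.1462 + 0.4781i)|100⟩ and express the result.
(0.3579 + 0.169i)|000⟩ + (0.3579 + 0.169i)|001⟩ + (0.3579 + 0.169i)|010⟩ + (0.3579 + 0.169i)|011⟩ + (0.2545 - 0.169i)|100⟩ + (0.2545 - 0.169i)|101⟩ + (0.2545 - 0.169i)|110⟩ + (0.2545 - 0.169i)|111⟩

H⊗3 gives amp(|y⟩) = (1/2√2) Σ_x (−1)^(x·y) amp(|x⟩), where x·y is the number of positions in which both x and y have a 1.
|000⟩: (0.866 + (0.1462 + 0.4781i))/(2√2) = (0.3579 + 0.169i)
|001⟩: (0.866 + (0.1462 + 0.4781i))/(2√2) = (0.3579 + 0.169i)
|010⟩: (0.866 + (0.1462 + 0.4781i))/(2√2) = (0.3579 + 0.169i)
|011⟩: (0.866 + (0.1462 + 0.4781i))/(2√2) = (0.3579 + 0.169i)
|100⟩: (0.866 - (0.1462 + 0.4781i))/(2√2) = (0.2545 - 0.169i)
|101⟩: (0.866 - (0.1462 + 0.4781i))/(2√2) = (0.2545 - 0.169i)
|110⟩: (0.866 - (0.1462 + 0.4781i))/(2√2) = (0.2545 - 0.169i)
|111⟩: (0.866 - (0.1462 + 0.4781i))/(2√2) = (0.2545 - 0.169i)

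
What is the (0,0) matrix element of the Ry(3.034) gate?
0.05377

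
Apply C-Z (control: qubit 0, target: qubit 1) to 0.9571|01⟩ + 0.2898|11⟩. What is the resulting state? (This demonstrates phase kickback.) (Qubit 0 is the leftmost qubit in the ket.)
0.9571|01⟩ - 0.2898|11⟩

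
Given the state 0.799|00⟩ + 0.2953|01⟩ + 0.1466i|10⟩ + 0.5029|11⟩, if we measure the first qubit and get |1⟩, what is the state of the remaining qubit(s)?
0.2799i|0⟩ + 0.96|1⟩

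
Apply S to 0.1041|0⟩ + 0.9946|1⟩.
0.1041|0⟩ + 0.9946i|1⟩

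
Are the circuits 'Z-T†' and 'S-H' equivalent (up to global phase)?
No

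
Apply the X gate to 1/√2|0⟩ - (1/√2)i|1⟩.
-(1/√2)i|0⟩ + 1/√2|1⟩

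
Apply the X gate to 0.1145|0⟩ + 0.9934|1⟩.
0.9934|0⟩ + 0.1145|1⟩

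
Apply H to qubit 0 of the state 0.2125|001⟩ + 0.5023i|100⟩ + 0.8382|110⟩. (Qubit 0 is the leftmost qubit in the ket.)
0.3552i|000⟩ + 0.1503|001⟩ + 0.5927|010⟩ - 0.3552i|100⟩ + 0.1503|101⟩ - 0.5927|110⟩

H on qubit 0 mixes each pair of kets that differ only in qubit 0: amplitudes (a, b) of (|…0…⟩, |…1…⟩) become ((a + b)/√2, (a − b)/√2). Kets absent from the input have amplitude 0.
(|000⟩, |100⟩): (a, b) = (0, 0.5023i) → (0.3552i, -0.3552i)
(|001⟩, |101⟩): (a, b) = (0.2125, 0) → (0.1503, 0.1503)
(|010⟩, |110⟩): (a, b) = (0, 0.8382) → (0.5927, -0.5927)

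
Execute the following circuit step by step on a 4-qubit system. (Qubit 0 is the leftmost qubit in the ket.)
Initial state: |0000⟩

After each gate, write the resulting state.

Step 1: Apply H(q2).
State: 1/√2|0000⟩ + 1/√2|0010⟩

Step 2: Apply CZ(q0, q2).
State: 1/√2|0000⟩ + 1/√2|0010⟩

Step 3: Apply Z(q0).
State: 1/√2|0000⟩ + 1/√2|0010⟩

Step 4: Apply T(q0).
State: 1/√2|0000⟩ + 1/√2|0010⟩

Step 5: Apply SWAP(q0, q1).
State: 1/√2|0000⟩ + 1/√2|0010⟩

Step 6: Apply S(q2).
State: 1/√2|0000⟩ + (1/√2)i|0010⟩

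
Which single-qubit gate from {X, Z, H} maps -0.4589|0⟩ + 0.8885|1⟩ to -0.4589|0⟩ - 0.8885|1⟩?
Z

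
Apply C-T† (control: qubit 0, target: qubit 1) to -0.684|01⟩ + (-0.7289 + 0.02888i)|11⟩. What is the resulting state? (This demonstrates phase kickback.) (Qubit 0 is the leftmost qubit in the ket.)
-0.684|01⟩ + (-0.495 + 0.5358i)|11⟩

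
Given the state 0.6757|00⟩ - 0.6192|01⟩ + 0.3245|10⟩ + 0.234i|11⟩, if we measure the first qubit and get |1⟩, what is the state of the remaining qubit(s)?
0.8111|0⟩ + 0.5849i|1⟩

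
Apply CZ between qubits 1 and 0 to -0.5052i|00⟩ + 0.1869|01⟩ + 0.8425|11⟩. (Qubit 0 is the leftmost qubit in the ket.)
-0.5052i|00⟩ + 0.1869|01⟩ - 0.8425|11⟩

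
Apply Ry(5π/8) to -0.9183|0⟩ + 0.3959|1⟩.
-0.8394|0⟩ - 0.5436|1⟩

Ry(5π/8) = [[cos(θ/2), −sin(θ/2)], [sin(θ/2), cos(θ/2)]]; θ = 5π/8, cos(θ/2) ≈ 0.55557, sin(θ/2) ≈ 0.83147.
With a = amp(|0⟩) = -0.9183 and b = amp(|1⟩) = 0.3959:
new amp(|0⟩) = (0.55557)·a + (-0.83147)·b = -0.8394
new amp(|1⟩) = (0.83147)·a + (0.55557)·b = -0.5436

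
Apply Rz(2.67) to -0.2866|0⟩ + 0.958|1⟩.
(-0.06695 + 0.2787i)|0⟩ + (0.2238 + 0.9315i)|1⟩

Rz(2.67) = [[e^(−iθ/2), 0], [0, e^(iθ/2)]] with e^(±iθ/2) = cos(θ/2) ± i·sin(θ/2); θ = 2.67, cos(θ/2) ≈ 0.233617, sin(θ/2) ≈ 0.972329.
With a = amp(|0⟩) = -0.2866 and b = amp(|1⟩) = 0.958:
new amp(|0⟩) = (0.233617 - 0.972329i)·a = (-0.06695 + 0.2787i)
new amp(|1⟩) = (0.233617 + 0.972329i)·b = (0.2238 + 0.9315i)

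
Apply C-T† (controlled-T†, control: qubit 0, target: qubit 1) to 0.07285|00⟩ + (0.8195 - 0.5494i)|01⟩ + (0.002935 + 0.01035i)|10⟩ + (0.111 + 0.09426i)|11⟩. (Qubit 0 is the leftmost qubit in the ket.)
0.07285|00⟩ + (0.8195 - 0.5494i)|01⟩ + (0.002935 + 0.01035i)|10⟩ + (0.1451 - 0.01184i)|11⟩

C-T† leaves the control-|0⟩ kets |00⟩, |01⟩ unchanged and applies T† to qubit 1 on the control-|1⟩ pair (|10⟩, |11⟩).
T† = [[1, 0], [0, (1/√2 - (1/√2)i)]].
With a = amp(|10⟩) = (0.002935 + 0.01035i) and b = amp(|11⟩) = (0.111 + 0.09426i):
new amp(|10⟩) = (1)·a = (0.002935 + 0.01035i)
new amp(|11⟩) = (1/√2 - (1/√2)i)·b = (0.1451 - 0.01184i)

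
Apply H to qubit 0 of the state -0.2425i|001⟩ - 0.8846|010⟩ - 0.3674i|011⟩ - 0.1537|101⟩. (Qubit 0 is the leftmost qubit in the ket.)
(-0.1087 - 0.1715i)|001⟩ - 0.6255|010⟩ - 0.2598i|011⟩ + (0.1087 - 0.1715i)|101⟩ - 0.6255|110⟩ - 0.2598i|111⟩

H on qubit 0 mixes each pair of kets that differ only in qubit 0: amplitudes (a, b) of (|…0…⟩, |…1…⟩) become ((a + b)/√2, (a − b)/√2). Kets absent from the input have amplitude 0.
(|001⟩, |101⟩): (a, b) = (-0.2425i, -0.1537) → ((-0.1087 - 0.1715i), (0.1087 - 0.1715i))
(|010⟩, |110⟩): (a, b) = (-0.8846, 0) → (-0.6255, -0.6255)
(|011⟩, |111⟩): (a, b) = (-0.3674i, 0) → (-0.2598i, -0.2598i)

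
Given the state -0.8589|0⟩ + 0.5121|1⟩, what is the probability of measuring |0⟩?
0.7377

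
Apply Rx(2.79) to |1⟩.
-0.9846i|0⟩ + 0.1749|1⟩

Rx(2.79) = [[cos(θ/2), −i·sin(θ/2)], [−i·sin(θ/2), cos(θ/2)]]; θ = 2.79, cos(θ/2) ≈ 0.174892, sin(θ/2) ≈ 0.984588.
With a = amp(|0⟩) = 0 and b = amp(|1⟩) = 1:
new amp(|0⟩) = (0.174892)·a + (-0.984588i)·b = -0.9846i
new amp(|1⟩) = (-0.984588i)·a + (0.174892)·b = 0.1749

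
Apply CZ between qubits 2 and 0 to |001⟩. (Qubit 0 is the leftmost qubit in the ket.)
|001⟩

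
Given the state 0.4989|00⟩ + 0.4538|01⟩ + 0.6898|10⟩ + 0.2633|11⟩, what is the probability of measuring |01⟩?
0.2059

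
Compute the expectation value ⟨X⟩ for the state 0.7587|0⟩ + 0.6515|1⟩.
0.9886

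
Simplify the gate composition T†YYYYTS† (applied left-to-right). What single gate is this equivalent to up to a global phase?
S†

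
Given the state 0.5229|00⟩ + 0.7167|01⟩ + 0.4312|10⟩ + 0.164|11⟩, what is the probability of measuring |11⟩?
0.0269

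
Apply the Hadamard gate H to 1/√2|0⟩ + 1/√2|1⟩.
|0⟩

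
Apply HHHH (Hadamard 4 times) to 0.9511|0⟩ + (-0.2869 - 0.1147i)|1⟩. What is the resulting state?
0.9511|0⟩ + (-0.2869 - 0.1147i)|1⟩

H² = I, so an even number of Hadamards cancels: H^4 = I and the state is unchanged.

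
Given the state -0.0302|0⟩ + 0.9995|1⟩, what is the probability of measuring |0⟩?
0.000912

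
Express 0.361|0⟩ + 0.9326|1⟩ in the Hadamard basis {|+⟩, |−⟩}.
0.9147|+⟩ - 0.4042|−⟩

With |ψ⟩ = α|0⟩ + β|1⟩, the Hadamard-basis coefficients are ⟨+|ψ⟩ = (α + β)/√2 and ⟨−|ψ⟩ = (α − β)/√2.
Here α = 0.361, β = 0.9326: (α + β)/√2 = 0.9147, (α − β)/√2 = -0.4042.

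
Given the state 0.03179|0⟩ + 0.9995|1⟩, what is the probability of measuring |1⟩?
0.999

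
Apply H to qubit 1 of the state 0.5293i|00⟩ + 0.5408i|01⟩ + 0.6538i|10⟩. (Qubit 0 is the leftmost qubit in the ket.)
0.7567i|00⟩ - 0.008132i|01⟩ + 0.4623i|10⟩ + 0.4623i|11⟩

H on qubit 1 mixes each pair of kets that differ only in qubit 1: amplitudes (a, b) of (|…0…⟩, |…1…⟩) become ((a + b)/√2, (a − b)/√2). Kets absent from the input have amplitude 0.
(|00⟩, |01⟩): (a, b) = (0.5293i, 0.5408i) → (0.7567i, -0.008132i)
(|10⟩, |11⟩): (a, b) = (0.6538i, 0) → (0.4623i, 0.4623i)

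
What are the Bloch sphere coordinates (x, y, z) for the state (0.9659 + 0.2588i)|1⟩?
(0, 0, -0.9999)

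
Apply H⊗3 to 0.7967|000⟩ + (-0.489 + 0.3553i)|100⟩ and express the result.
(0.1088 + 0.1256i)|000⟩ + (0.1088 + 0.1256i)|001⟩ + (0.1088 + 0.1256i)|010⟩ + (0.1088 + 0.1256i)|011⟩ + (0.4546 - 0.1256i)|100⟩ + (0.4546 - 0.1256i)|101⟩ + (0.4546 - 0.1256i)|110⟩ + (0.4546 - 0.1256i)|111⟩

H⊗3 gives amp(|y⟩) = (1/2√2) Σ_x (−1)^(x·y) amp(|x⟩), where x·y is the number of positions in which both x and y have a 1.
|000⟩: (0.7967 + (-0.489 + 0.3553i))/(2√2) = (0.1088 + 0.1256i)
|001⟩: (0.7967 + (-0.489 + 0.3553i))/(2√2) = (0.1088 + 0.1256i)
|010⟩: (0.7967 + (-0.489 + 0.3553i))/(2√2) = (0.1088 + 0.1256i)
|011⟩: (0.7967 + (-0.489 + 0.3553i))/(2√2) = (0.1088 + 0.1256i)
|100⟩: (0.7967 - (-0.489 + 0.3553i))/(2√2) = (0.4546 - 0.1256i)
|101⟩: (0.7967 - (-0.489 + 0.3553i))/(2√2) = (0.4546 - 0.1256i)
|110⟩: (0.7967 - (-0.489 + 0.3553i))/(2√2) = (0.4546 - 0.1256i)
|111⟩: (0.7967 - (-0.489 + 0.3553i))/(2√2) = (0.4546 - 0.1256i)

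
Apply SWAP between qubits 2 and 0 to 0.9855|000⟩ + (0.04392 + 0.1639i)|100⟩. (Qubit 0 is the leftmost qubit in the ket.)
0.9855|000⟩ + (0.04392 + 0.1639i)|001⟩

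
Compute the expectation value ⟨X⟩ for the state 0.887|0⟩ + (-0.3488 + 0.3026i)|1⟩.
-0.6188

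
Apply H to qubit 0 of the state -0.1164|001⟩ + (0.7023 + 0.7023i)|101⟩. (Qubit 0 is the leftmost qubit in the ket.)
(0.4143 + 0.4966i)|001⟩ + (-0.5789 - 0.4966i)|101⟩

H on qubit 0 mixes each pair of kets that differ only in qubit 0: amplitudes (a, b) of (|…0…⟩, |…1…⟩) become ((a + b)/√2, (a − b)/√2). Kets absent from the input have amplitude 0.
(|001⟩, |101⟩): (a, b) = (-0.1164, (0.7023 + 0.7023i)) → ((0.4143 + 0.4966i), (-0.5789 - 0.4966i))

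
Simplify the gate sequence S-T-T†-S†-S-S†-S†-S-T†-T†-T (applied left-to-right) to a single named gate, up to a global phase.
T†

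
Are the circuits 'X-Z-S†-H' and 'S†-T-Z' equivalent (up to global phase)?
No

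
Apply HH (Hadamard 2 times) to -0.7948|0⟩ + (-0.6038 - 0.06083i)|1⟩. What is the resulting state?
-0.7948|0⟩ + (-0.6038 - 0.06083i)|1⟩

H² = I, so an even number of Hadamards cancels: H^2 = I and the state is unchanged.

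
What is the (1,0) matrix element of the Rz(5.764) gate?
0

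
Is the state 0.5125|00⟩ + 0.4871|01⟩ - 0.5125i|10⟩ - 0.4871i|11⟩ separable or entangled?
Separable

Writing the state as a|00⟩ + b|01⟩ + c|10⟩ + d|11⟩, it is a product state iff ad − bc = 0.
Here (a, b, c, d) = (0.5125, 0.4871, -0.5125i, -0.4871i): ad − bc = (0.5125)(-0.4871i) − (0.4871)(-0.5125i) = 0, so the state is separable.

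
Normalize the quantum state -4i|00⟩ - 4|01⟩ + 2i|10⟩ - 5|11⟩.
-0.5121i|00⟩ - 0.5121|01⟩ + 0.2561i|10⟩ - 0.6402|11⟩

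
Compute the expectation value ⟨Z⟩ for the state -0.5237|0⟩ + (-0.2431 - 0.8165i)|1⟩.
-0.4515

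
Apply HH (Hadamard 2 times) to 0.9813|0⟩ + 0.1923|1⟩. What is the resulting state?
0.9813|0⟩ + 0.1923|1⟩

H² = I, so an even number of Hadamards cancels: H^2 = I and the state is unchanged.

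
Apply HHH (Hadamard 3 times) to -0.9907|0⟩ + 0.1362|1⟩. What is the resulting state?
-0.6042|0⟩ - 0.7968|1⟩

H² = I, so H^3 = H: a single Hadamard. With (a, b) = (-0.9907, 0.1362), H gives ((a + b)/√2, (a − b)/√2) = (-0.6042, -0.7968).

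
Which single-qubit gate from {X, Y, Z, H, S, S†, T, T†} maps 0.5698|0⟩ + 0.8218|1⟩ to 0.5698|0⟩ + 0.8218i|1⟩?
S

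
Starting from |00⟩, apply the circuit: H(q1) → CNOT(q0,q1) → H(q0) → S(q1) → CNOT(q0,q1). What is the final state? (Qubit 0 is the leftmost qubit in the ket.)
1/2|00⟩ + (1/2)i|01⟩ + (1/2)i|10⟩ + 1/2|11⟩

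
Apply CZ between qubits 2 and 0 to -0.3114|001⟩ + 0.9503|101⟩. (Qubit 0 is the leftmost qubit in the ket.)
-0.3114|001⟩ - 0.9503|101⟩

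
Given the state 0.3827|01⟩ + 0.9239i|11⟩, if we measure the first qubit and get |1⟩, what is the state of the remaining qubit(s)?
i|1⟩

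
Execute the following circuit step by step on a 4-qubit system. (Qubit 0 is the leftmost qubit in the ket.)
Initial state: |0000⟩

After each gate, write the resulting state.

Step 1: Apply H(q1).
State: 1/√2|0000⟩ + 1/√2|0100⟩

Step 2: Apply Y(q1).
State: -(1/√2)i|0000⟩ + (1/√2)i|0100⟩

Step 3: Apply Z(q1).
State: -(1/√2)i|0000⟩ - (1/√2)i|0100⟩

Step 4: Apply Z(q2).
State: -(1/√2)i|0000⟩ - (1/√2)i|0100⟩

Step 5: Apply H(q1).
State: -i|0000⟩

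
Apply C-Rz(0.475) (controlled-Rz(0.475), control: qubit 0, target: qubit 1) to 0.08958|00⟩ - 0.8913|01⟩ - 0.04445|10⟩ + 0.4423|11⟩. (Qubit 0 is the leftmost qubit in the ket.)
0.08958|00⟩ - 0.8913|01⟩ + (-0.0432 + 0.01046i)|10⟩ + (0.4299 + 0.1041i)|11⟩

C-Rz(0.475) leaves the control-|0⟩ kets |00⟩, |01⟩ unchanged and applies Rz(0.475) to qubit 1 on the control-|1⟩ pair (|10⟩, |11⟩).
Rz(0.475) = [[e^(−iθ/2), 0], [0, e^(iθ/2)]] with e^(±iθ/2) = cos(θ/2) ± i·sin(θ/2); θ = 0.475, cos(θ/2) ≈ 0.971929, sin(θ/2) ≈ 0.235274.
With a = amp(|10⟩) = -0.04445 and b = amp(|11⟩) = 0.4423:
new amp(|10⟩) = (0.971929 - 0.235274i)·a = (-0.0432 + 0.01046i)
new amp(|11⟩) = (0.971929 + 0.235274i)·b = (0.4299 + 0.1041i)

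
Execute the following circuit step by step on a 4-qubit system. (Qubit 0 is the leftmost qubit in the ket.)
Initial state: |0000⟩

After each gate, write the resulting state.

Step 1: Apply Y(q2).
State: i|0010⟩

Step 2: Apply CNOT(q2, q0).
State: i|1010⟩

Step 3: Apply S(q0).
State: -|1010⟩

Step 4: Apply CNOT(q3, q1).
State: -|1010⟩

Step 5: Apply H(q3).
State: -1/√2|1010⟩ - 1/√2|1011⟩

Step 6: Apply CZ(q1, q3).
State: -1/√2|1010⟩ - 1/√2|1011⟩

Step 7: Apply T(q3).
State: -1/√2|1010⟩ + (-1/2 - (1/2)i)|1011⟩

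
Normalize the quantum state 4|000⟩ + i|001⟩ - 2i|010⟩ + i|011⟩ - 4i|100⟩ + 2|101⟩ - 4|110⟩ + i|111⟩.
0.5208|000⟩ + 0.1302i|001⟩ - 0.2604i|010⟩ + 0.1302i|011⟩ - 0.5208i|100⟩ + 0.2604|101⟩ - 0.5208|110⟩ + 0.1302i|111⟩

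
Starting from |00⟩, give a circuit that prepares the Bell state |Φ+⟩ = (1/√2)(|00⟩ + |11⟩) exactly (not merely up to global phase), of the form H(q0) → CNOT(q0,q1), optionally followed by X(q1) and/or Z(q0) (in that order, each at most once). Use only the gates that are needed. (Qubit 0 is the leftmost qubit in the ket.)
H(q0) → CNOT(q0,q1)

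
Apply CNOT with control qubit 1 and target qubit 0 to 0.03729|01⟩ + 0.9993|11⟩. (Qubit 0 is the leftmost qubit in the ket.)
0.9993|01⟩ + 0.03729|11⟩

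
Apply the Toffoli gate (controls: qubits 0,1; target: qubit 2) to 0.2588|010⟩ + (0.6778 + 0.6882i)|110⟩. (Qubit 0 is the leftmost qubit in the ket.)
0.2588|010⟩ + (0.6778 + 0.6882i)|111⟩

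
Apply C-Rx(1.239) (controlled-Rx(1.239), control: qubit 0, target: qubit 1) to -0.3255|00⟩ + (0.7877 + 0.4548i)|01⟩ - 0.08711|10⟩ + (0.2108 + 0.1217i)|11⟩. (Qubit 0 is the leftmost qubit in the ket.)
-0.3255|00⟩ + (0.7877 + 0.4548i)|01⟩ + (-0.0002598 - 0.1224i)|10⟩ + (0.1716 + 0.1497i)|11⟩

C-Rx(1.239) leaves the control-|0⟩ kets |00⟩, |01⟩ unchanged and applies Rx(1.239) to qubit 1 on the control-|1⟩ pair (|10⟩, |11⟩).
Rx(1.239) = [[cos(θ/2), −i·sin(θ/2)], [−i·sin(θ/2), cos(θ/2)]]; θ = 1.239, cos(θ/2) ≈ 0.814169, sin(θ/2) ≈ 0.580628.
With a = amp(|10⟩) = -0.08711 and b = amp(|11⟩) = (0.2108 + 0.1217i):
new amp(|10⟩) = (0.814169)·a + (-0.580628i)·b = (-0.0002598 - 0.1224i)
new amp(|11⟩) = (-0.580628i)·a + (0.814169)·b = (0.1716 + 0.1497i)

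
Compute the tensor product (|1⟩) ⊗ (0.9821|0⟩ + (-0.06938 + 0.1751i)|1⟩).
0.9821|10⟩ + (-0.06938 + 0.1751i)|11⟩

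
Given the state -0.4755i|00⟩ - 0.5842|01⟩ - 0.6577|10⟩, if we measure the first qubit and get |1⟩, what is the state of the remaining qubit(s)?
-|0⟩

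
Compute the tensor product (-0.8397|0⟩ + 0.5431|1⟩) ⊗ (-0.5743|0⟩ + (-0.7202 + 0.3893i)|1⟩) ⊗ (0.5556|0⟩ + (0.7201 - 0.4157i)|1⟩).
0.2679|000⟩ + (0.3473 - 0.2005i)|001⟩ + (0.336 - 0.1816i)|010⟩ + (0.2996 - 0.4868i)|011⟩ - 0.1733|100⟩ + (-0.2246 + 0.1297i)|101⟩ + (-0.2173 + 0.1175i)|110⟩ + (-0.1938 + 0.3148i)|111⟩

amp(|b₁b₂…⟩) = product of the factor amplitudes for bits b₁, b₂, …; only kets whose every factor amplitude is nonzero survive.
|000⟩: (-0.8397)(-0.5743)(0.5556) = 0.2679
|001⟩: (-0.8397)(-0.5743)(0.7201 - 0.4157i) = (0.3473 - 0.2005i)
|010⟩: (-0.8397)(-0.7202 + 0.3893i)(0.5556) = (0.336 - 0.1816i)
|011⟩: (-0.8397)(-0.7202 + 0.3893i)(0.7201 - 0.4157i) = (0.2996 - 0.4868i)
|100⟩: (0.5431)(-0.5743)(0.5556) = -0.1733
|101⟩: (0.5431)(-0.5743)(0.7201 - 0.4157i) = (-0.2246 + 0.1297i)
|110⟩: (0.5431)(-0.7202 + 0.3893i)(0.5556) = (-0.2173 + 0.1175i)
|111⟩: (0.5431)(-0.7202 + 0.3893i)(0.7201 - 0.4157i) = (-0.1938 + 0.3148i)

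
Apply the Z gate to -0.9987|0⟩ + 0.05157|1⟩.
-0.9987|0⟩ - 0.05157|1⟩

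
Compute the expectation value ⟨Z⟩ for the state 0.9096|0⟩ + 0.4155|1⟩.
0.6547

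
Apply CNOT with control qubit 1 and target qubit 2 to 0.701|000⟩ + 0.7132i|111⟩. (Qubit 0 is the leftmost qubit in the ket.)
0.701|000⟩ + 0.7132i|110⟩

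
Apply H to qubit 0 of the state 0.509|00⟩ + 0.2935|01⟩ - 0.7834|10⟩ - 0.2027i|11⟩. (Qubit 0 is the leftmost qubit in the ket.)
-0.194|00⟩ + (0.2075 - 0.1433i)|01⟩ + 0.9139|10⟩ + (0.2075 + 0.1433i)|11⟩

H on qubit 0 mixes each pair of kets that differ only in qubit 0: amplitudes (a, b) of (|…0…⟩, |…1…⟩) become ((a + b)/√2, (a − b)/√2). Kets absent from the input have amplitude 0.
(|00⟩, |10⟩): (a, b) = (0.509, -0.7834) → (-0.194, 0.9139)
(|01⟩, |11⟩): (a, b) = (0.2935, -0.2027i) → ((0.2075 - 0.1433i), (0.2075 + 0.1433i))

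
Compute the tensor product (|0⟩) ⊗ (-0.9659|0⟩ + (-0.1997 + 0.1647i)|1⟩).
-0.9659|00⟩ + (-0.1997 + 0.1647i)|01⟩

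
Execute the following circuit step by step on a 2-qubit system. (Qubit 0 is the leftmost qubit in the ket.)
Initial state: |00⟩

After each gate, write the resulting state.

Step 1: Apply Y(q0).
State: i|10⟩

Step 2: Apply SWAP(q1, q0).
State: i|01⟩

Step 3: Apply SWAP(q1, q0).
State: i|10⟩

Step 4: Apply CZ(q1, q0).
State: i|10⟩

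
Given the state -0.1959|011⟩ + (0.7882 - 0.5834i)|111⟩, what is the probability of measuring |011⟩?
0.03838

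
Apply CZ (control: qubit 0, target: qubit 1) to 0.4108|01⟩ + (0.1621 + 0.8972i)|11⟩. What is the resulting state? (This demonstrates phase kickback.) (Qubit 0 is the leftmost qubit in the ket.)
0.4108|01⟩ + (-0.1621 - 0.8972i)|11⟩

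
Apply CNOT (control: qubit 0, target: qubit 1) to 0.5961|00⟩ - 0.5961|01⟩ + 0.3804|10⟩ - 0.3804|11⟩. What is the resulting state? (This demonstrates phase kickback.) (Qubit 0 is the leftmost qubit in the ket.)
0.5961|00⟩ - 0.5961|01⟩ - 0.3804|10⟩ + 0.3804|11⟩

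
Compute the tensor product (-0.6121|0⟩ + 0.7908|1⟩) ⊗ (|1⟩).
-0.6121|01⟩ + 0.7908|11⟩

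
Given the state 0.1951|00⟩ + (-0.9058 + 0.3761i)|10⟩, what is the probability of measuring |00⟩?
0.03806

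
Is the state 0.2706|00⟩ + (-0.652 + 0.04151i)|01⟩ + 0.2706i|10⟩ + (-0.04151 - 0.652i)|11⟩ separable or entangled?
Separable

Writing the state as a|00⟩ + b|01⟩ + c|10⟩ + d|11⟩, it is a product state iff ad − bc = 0.
Here (a, b, c, d) = (0.2706, (-0.652 + 0.04151i), 0.2706i, (-0.04151 - 0.652i)): ad − bc = (0.2706)(-0.04151 - 0.652i) − (-0.652 + 0.04151i)(0.2706i) = 0, so the state is separable.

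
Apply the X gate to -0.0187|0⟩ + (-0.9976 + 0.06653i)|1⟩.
(-0.9976 + 0.06653i)|0⟩ - 0.0187|1⟩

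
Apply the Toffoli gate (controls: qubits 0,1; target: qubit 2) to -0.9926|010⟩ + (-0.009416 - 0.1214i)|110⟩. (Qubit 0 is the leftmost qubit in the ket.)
-0.9926|010⟩ + (-0.009416 - 0.1214i)|111⟩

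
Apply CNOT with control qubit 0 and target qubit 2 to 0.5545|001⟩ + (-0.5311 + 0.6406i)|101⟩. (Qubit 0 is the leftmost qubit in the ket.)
0.5545|001⟩ + (-0.5311 + 0.6406i)|100⟩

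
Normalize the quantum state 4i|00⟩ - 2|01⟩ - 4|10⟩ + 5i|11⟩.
0.5121i|00⟩ - 0.2561|01⟩ - 0.5121|10⟩ + 0.6402i|11⟩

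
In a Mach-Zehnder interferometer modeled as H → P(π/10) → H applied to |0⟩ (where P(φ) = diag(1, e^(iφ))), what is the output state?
(0.9755 + 0.1545i)|0⟩ + (0.02447 - 0.1545i)|1⟩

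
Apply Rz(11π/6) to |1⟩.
(-0.9659 + 0.2588i)|1⟩

Rz(11π/6) = [[e^(−iθ/2), 0], [0, e^(iθ/2)]] with e^(±iθ/2) = cos(θ/2) ± i·sin(θ/2); θ = 11π/6, cos(θ/2) ≈ -0.965926, sin(θ/2) ≈ 0.258819.
With a = amp(|0⟩) = 0 and b = amp(|1⟩) = 1:
new amp(|0⟩) = (-0.965926 - 0.258819i)·a = 0
new amp(|1⟩) = (-0.965926 + 0.258819i)·b = (-0.9659 + 0.2588i)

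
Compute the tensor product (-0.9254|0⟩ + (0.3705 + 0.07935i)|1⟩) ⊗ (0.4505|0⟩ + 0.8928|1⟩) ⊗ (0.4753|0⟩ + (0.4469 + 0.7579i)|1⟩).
-0.1981|000⟩ + (-0.1863 - 0.316i)|001⟩ - 0.3927|010⟩ + (-0.3692 - 0.6262i)|011⟩ + (0.07933 + 0.01699i)|100⟩ + (0.0475 + 0.1425i)|101⟩ + (0.1572 + 0.03367i)|110⟩ + (0.09413 + 0.2824i)|111⟩

amp(|b₁b₂…⟩) = product of the factor amplitudes for bits b₁, b₂, …; only kets whose every factor amplitude is nonzero survive.
|000⟩: (-0.9254)(0.4505)(0.4753) = -0.1981
|001⟩: (-0.9254)(0.4505)(0.4469 + 0.7579i) = (-0.1863 - 0.316i)
|010⟩: (-0.9254)(0.8928)(0.4753) = -0.3927
|011⟩: (-0.9254)(0.8928)(0.4469 + 0.7579i) = (-0.3692 - 0.6262i)
|100⟩: (0.3705 + 0.07935i)(0.4505)(0.4753) = (0.07933 + 0.01699i)
|101⟩: (0.3705 + 0.07935i)(0.4505)(0.4469 + 0.7579i) = (0.0475 + 0.1425i)
|110⟩: (0.3705 + 0.07935i)(0.8928)(0.4753) = (0.1572 + 0.03367i)
|111⟩: (0.3705 + 0.07935i)(0.8928)(0.4469 + 0.7579i) = (0.09413 + 0.2824i)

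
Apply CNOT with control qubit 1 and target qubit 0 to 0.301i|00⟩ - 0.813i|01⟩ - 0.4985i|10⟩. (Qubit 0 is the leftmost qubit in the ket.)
0.301i|00⟩ - 0.4985i|10⟩ - 0.813i|11⟩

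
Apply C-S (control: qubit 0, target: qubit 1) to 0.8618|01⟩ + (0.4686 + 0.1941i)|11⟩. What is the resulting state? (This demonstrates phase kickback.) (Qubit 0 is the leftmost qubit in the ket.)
0.8618|01⟩ + (-0.1941 + 0.4686i)|11⟩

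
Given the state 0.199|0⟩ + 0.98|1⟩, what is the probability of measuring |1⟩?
0.9604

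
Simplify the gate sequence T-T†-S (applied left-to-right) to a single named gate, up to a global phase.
S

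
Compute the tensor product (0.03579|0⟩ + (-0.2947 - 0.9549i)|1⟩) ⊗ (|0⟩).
0.03579|00⟩ + (-0.2947 - 0.9549i)|10⟩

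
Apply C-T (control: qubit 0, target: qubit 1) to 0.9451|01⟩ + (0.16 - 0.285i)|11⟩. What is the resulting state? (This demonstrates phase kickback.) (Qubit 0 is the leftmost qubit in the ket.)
0.9451|01⟩ + (0.3147 - 0.08839i)|11⟩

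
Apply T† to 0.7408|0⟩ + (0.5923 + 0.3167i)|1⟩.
0.7408|0⟩ + (0.6428 - 0.1949i)|1⟩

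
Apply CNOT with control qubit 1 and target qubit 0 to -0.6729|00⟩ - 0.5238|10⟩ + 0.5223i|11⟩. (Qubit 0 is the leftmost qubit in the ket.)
-0.6729|00⟩ + 0.5223i|01⟩ - 0.5238|10⟩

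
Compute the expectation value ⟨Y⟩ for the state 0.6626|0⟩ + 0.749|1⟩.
0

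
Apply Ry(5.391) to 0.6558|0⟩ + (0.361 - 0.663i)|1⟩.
(-0.7474 + 0.286i)|0⟩ + (-0.04273 + 0.5981i)|1⟩

Ry(5.391) = [[cos(θ/2), −sin(θ/2)], [sin(θ/2), cos(θ/2)]]; θ = 5.391, cos(θ/2) ≈ -0.90214, sin(θ/2) ≈ 0.431444.
With a = amp(|0⟩) = 0.6558 and b = amp(|1⟩) = (0.361 - 0.663i):
new amp(|0⟩) = (-0.90214)·a + (-0.431444)·b = (-0.7474 + 0.286i)
new amp(|1⟩) = (0.431444)·a + (-0.90214)·b = (-0.04273 + 0.5981i)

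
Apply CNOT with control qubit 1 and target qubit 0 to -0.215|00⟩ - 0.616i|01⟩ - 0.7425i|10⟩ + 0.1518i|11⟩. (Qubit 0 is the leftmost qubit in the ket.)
-0.215|00⟩ + 0.1518i|01⟩ - 0.7425i|10⟩ - 0.616i|11⟩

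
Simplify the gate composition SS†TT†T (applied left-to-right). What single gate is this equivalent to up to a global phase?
T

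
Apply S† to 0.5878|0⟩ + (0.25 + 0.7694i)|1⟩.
0.5878|0⟩ + (0.7694 - 0.25i)|1⟩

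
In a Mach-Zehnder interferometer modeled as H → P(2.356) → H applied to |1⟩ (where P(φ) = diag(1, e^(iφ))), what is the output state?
(0.8535 - 0.3536i)|0⟩ + (0.1465 + 0.3536i)|1⟩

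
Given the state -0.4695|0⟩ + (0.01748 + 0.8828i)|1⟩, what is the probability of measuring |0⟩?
0.2204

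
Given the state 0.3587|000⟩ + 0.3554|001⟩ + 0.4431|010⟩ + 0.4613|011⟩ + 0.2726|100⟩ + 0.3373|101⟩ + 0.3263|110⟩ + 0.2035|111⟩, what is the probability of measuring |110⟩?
0.1065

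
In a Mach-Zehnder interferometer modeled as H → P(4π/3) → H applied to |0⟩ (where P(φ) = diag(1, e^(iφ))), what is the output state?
(0.25 - 0.433i)|0⟩ + (0.75 + 0.433i)|1⟩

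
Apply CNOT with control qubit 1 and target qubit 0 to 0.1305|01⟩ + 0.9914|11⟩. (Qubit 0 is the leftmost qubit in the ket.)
0.9914|01⟩ + 0.1305|11⟩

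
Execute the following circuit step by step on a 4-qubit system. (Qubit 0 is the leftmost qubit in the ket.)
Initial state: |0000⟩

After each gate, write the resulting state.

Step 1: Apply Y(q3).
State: i|0001⟩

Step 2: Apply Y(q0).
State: -|1001⟩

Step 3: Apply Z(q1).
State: -|1001⟩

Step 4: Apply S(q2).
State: -|1001⟩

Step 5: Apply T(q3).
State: (-1/√2 - (1/√2)i)|1001⟩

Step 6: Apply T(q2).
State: (-1/√2 - (1/√2)i)|1001⟩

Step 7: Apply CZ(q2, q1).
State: (-1/√2 - (1/√2)i)|1001⟩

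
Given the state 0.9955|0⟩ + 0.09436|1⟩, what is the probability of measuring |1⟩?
0.008904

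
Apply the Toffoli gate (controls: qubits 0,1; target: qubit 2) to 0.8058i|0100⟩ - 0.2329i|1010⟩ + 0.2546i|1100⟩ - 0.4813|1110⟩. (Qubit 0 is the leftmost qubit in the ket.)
0.8058i|0100⟩ - 0.2329i|1010⟩ - 0.4813|1100⟩ + 0.2546i|1110⟩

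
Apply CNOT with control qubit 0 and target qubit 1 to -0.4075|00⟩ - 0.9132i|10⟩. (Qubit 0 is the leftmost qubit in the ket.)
-0.4075|00⟩ - 0.9132i|11⟩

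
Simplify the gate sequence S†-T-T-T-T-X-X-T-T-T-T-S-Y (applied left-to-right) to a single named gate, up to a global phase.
Y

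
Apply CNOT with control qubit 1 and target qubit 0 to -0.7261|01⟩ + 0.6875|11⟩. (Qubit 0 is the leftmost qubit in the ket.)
0.6875|01⟩ - 0.7261|11⟩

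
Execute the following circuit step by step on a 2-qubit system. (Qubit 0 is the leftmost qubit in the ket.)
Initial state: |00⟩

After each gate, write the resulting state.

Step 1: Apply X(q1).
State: |01⟩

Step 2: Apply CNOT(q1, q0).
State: |11⟩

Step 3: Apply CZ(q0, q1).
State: -|11⟩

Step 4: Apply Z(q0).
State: |11⟩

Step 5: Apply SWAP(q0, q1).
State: |11⟩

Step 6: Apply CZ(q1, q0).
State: -|11⟩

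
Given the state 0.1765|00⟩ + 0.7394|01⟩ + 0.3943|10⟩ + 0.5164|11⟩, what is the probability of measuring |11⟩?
0.2667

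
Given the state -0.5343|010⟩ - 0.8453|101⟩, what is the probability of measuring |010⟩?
0.2855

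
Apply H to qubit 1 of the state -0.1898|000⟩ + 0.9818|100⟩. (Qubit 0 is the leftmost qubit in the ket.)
-0.1342|000⟩ - 0.1342|010⟩ + 0.6942|100⟩ + 0.6942|110⟩

H on qubit 1 mixes each pair of kets that differ only in qubit 1: amplitudes (a, b) of (|…0…⟩, |…1…⟩) become ((a + b)/√2, (a − b)/√2). Kets absent from the input have amplitude 0.
(|000⟩, |010⟩): (a, b) = (-0.1898, 0) → (-0.1342, -0.1342)
(|100⟩, |110⟩): (a, b) = (0.9818, 0) → (0.6942, 0.6942)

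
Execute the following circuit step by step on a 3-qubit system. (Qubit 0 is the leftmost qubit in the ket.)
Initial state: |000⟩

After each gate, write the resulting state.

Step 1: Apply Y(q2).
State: i|001⟩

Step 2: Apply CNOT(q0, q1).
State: i|001⟩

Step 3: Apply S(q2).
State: -|001⟩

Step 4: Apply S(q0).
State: -|001⟩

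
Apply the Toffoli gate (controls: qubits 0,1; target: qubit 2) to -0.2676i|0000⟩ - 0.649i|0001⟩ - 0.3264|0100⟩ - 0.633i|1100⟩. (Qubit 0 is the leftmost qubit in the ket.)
-0.2676i|0000⟩ - 0.649i|0001⟩ - 0.3264|0100⟩ - 0.633i|1110⟩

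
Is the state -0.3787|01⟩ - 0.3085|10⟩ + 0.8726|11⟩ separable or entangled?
Entangled

Writing the state as a|00⟩ + b|01⟩ + c|10⟩ + d|11⟩, it is a product state iff ad − bc = 0.
Here (a, b, c, d) = (0, -0.3787, -0.3085, 0.8726): ad − bc = (0)(0.8726) − (-0.3787)(-0.3085) = -0.1168 ≠ 0, so the state is entangled.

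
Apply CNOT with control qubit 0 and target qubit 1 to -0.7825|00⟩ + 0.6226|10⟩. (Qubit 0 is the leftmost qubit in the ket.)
-0.7825|00⟩ + 0.6226|11⟩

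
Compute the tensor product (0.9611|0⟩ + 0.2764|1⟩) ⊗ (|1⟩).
0.9611|01⟩ + 0.2764|11⟩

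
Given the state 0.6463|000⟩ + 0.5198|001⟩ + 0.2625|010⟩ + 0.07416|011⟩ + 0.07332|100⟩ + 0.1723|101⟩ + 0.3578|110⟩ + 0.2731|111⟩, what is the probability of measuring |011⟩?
0.0055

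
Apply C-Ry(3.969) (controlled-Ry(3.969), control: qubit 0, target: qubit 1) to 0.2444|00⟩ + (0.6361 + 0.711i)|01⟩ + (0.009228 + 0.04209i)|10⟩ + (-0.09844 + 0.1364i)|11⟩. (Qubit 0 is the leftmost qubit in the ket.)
0.2444|00⟩ + (0.6361 + 0.711i)|01⟩ + (0.08643 - 0.1418i)|10⟩ + (0.04802 - 0.01629i)|11⟩

C-Ry(3.969) leaves the control-|0⟩ kets |00⟩, |01⟩ unchanged and applies Ry(3.969) to qubit 1 on the control-|1⟩ pair (|10⟩, |11⟩).
Ry(3.969) = [[cos(θ/2), −sin(θ/2)], [sin(θ/2), cos(θ/2)]]; θ = 3.969, cos(θ/2) ≈ -0.402003, sin(θ/2) ≈ 0.915638.
With a = amp(|10⟩) = (0.009228 + 0.04209i) and b = amp(|11⟩) = (-0.09844 + 0.1364i):
new amp(|10⟩) = (-0.402003)·a + (-0.915638)·b = (0.08643 - 0.1418i)
new amp(|11⟩) = (0.915638)·a + (-0.402003)·b = (0.04802 - 0.01629i)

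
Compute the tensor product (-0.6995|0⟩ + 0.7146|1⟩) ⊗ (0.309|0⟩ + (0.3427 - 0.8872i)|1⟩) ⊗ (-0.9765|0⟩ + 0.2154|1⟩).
0.2111|000⟩ - 0.04656|001⟩ + (0.2341 - 0.606i)|010⟩ + (-0.05164 + 0.1337i)|011⟩ - 0.2156|100⟩ + 0.04756|101⟩ + (-0.2391 + 0.6191i)|110⟩ + (0.05275 - 0.1366i)|111⟩

amp(|b₁b₂…⟩) = product of the factor amplitudes for bits b₁, b₂, …; only kets whose every factor amplitude is nonzero survive.
|000⟩: (-0.6995)(0.309)(-0.9765) = 0.2111
|001⟩: (-0.6995)(0.309)(0.2154) = -0.04656
|010⟩: (-0.6995)(0.3427 - 0.8872i)(-0.9765) = (0.2341 - 0.606i)
|011⟩: (-0.6995)(0.3427 - 0.8872i)(0.2154) = (-0.05164 + 0.1337i)
|100⟩: (0.7146)(0.309)(-0.9765) = -0.2156
|101⟩: (0.7146)(0.309)(0.2154) = 0.04756
|110⟩: (0.7146)(0.3427 - 0.8872i)(-0.9765) = (-0.2391 + 0.6191i)
|111⟩: (0.7146)(0.3427 - 0.8872i)(0.2154) = (0.05275 - 0.1366i)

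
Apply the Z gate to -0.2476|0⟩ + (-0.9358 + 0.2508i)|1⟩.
-0.2476|0⟩ + (0.9358 - 0.2508i)|1⟩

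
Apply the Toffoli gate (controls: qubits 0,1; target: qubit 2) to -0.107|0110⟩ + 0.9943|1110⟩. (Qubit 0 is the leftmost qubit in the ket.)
-0.107|0110⟩ + 0.9943|1100⟩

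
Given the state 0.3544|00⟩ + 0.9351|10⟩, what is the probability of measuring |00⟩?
0.1256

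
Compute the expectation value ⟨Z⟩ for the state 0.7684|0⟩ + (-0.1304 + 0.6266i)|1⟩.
0.1808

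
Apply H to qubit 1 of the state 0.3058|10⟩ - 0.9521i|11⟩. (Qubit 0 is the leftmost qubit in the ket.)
(0.2162 - 0.6732i)|10⟩ + (0.2162 + 0.6732i)|11⟩

H on qubit 1 mixes each pair of kets that differ only in qubit 1: amplitudes (a, b) of (|…0…⟩, |…1…⟩) become ((a + b)/√2, (a − b)/√2). Kets absent from the input have amplitude 0.
(|10⟩, |11⟩): (a, b) = (0.3058, -0.9521i) → ((0.2162 - 0.6732i), (0.2162 + 0.6732i))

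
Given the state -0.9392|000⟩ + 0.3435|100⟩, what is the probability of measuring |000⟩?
0.8821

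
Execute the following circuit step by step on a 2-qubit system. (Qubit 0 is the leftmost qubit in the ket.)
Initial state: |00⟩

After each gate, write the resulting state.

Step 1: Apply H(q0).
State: 1/√2|00⟩ + 1/√2|10⟩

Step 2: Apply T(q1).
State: 1/√2|00⟩ + 1/√2|10⟩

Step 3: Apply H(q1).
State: 1/2|00⟩ + 1/2|01⟩ + 1/2|10⟩ + 1/2|11⟩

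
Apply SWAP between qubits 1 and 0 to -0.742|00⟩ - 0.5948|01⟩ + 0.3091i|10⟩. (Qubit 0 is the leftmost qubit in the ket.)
-0.742|00⟩ + 0.3091i|01⟩ - 0.5948|10⟩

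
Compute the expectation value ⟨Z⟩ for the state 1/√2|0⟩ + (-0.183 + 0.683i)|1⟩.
0.000022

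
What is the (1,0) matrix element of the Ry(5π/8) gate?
0.8315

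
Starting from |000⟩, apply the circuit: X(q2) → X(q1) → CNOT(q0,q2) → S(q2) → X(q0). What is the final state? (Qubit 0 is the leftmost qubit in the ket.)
i|111⟩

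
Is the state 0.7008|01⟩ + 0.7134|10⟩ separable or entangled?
Entangled

Writing the state as a|00⟩ + b|01⟩ + c|10⟩ + d|11⟩, it is a product state iff ad − bc = 0.
Here (a, b, c, d) = (0, 0.7008, 0.7134, 0): ad − bc = (0)(0) − (0.7008)(0.7134) = -0.5 ≠ 0, so the state is entangled.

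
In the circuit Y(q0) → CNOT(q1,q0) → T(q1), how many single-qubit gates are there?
2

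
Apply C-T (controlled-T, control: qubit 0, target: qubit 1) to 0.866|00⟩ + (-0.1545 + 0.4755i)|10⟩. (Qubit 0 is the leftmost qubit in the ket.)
0.866|00⟩ + (-0.1545 + 0.4755i)|10⟩

C-T leaves the control-|0⟩ kets |00⟩, |01⟩ unchanged and applies T to qubit 1 on the control-|1⟩ pair (|10⟩, |11⟩).
T = [[1, 0], [0, (1/√2 + (1/√2)i)]].
With a = amp(|10⟩) = (-0.1545 + 0.4755i) and b = amp(|11⟩) = 0:
new amp(|10⟩) = (1)·a = (-0.1545 + 0.4755i)
new amp(|11⟩) = (1/√2 + (1/√2)i)·b = 0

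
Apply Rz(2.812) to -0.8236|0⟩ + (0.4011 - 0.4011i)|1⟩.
(-0.1351 + 0.8124i)|0⟩ + (0.4615 + 0.3299i)|1⟩

Rz(2.812) = [[e^(−iθ/2), 0], [0, e^(iθ/2)]] with e^(±iθ/2) = cos(θ/2) ± i·sin(θ/2); θ = 2.812, cos(θ/2) ≈ 0.164051, sin(θ/2) ≈ 0.986452.
With a = amp(|0⟩) = -0.8236 and b = amp(|1⟩) = (0.4011 - 0.4011i):
new amp(|0⟩) = (0.164051 - 0.986452i)·a = (-0.1351 + 0.8124i)
new amp(|1⟩) = (0.164051 + 0.986452i)·b = (0.4615 + 0.3299i)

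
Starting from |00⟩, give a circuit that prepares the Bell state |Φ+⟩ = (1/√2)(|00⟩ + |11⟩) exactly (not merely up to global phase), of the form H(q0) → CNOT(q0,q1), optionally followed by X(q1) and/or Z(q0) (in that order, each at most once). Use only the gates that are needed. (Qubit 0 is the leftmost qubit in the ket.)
H(q0) → CNOT(q0,q1)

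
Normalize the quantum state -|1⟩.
-|1⟩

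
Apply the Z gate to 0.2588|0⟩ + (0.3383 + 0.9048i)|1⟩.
0.2588|0⟩ + (-0.3383 - 0.9048i)|1⟩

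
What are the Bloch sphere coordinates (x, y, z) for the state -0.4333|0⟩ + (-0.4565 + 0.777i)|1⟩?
(0.3956, -0.6733, -0.6244)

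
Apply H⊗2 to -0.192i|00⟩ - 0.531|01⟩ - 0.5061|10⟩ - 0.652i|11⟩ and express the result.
(-0.5186 - 0.422i)|00⟩ + (0.01245 + 0.23i)|01⟩ + (-0.01245 + 0.23i)|10⟩ + (0.5186 - 0.422i)|11⟩

H⊗2 gives amp(|y⟩) = (1/2) Σ_x (−1)^(x·y) amp(|x⟩), where x·y is the number of positions in which both x and y have a 1.
|00⟩: (-0.192i - 0.531 - 0.5061 - 0.652i)/2 = (-0.5186 - 0.422i)
|01⟩: (-0.192i + 0.531 - 0.5061 + 0.652i)/2 = (0.01245 + 0.23i)
|10⟩: (-0.192i - 0.531 + 0.5061 + 0.652i)/2 = (-0.01245 + 0.23i)
|11⟩: (-0.192i + 0.531 + 0.5061 - 0.652i)/2 = (0.5186 - 0.422i)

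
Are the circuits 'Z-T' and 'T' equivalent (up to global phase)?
No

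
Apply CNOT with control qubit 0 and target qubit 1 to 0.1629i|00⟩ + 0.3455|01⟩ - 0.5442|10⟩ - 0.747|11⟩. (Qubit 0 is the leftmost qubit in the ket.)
0.1629i|00⟩ + 0.3455|01⟩ - 0.747|10⟩ - 0.5442|11⟩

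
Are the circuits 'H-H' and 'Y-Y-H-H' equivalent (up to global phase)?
Yes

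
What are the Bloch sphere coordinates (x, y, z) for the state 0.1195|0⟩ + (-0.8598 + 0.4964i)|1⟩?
(-0.2055, 0.1186, -0.9714)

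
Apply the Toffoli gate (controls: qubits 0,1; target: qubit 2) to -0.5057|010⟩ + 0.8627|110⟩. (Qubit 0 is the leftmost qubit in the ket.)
-0.5057|010⟩ + 0.8627|111⟩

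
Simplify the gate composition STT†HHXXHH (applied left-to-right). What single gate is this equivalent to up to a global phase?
S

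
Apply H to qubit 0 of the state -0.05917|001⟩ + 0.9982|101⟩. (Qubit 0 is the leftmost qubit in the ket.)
0.664|001⟩ - 0.7477|101⟩

H on qubit 0 mixes each pair of kets that differ only in qubit 0: amplitudes (a, b) of (|…0…⟩, |…1…⟩) become ((a + b)/√2, (a − b)/√2). Kets absent from the input have amplitude 0.
(|001⟩, |101⟩): (a, b) = (-0.05917, 0.9982) → (0.664, -0.7477)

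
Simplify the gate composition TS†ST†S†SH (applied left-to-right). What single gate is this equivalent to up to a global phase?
H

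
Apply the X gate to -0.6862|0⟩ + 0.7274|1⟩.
0.7274|0⟩ - 0.6862|1⟩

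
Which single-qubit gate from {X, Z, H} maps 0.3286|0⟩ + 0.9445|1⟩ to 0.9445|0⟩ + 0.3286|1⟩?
X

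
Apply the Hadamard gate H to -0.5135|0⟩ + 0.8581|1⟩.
0.2437|0⟩ - 0.9699|1⟩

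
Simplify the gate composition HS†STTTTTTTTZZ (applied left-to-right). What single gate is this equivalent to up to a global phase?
H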